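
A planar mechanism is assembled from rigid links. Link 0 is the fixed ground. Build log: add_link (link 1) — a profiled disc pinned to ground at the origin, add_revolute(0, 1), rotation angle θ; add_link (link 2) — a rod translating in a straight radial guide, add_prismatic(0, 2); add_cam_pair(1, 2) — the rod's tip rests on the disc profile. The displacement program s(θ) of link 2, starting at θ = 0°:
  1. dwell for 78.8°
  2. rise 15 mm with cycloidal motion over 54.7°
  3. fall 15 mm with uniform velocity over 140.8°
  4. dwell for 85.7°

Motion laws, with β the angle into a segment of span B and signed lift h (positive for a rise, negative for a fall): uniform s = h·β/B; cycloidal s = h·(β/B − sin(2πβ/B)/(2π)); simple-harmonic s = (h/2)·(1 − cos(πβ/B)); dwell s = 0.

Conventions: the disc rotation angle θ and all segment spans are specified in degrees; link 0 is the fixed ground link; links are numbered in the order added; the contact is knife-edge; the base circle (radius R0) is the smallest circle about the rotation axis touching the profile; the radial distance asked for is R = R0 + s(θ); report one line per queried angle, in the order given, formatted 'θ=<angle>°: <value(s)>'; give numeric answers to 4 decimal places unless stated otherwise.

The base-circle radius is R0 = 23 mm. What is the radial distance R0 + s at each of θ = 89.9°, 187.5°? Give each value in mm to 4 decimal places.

seg 1 [0°–78.8°] dwell: s stays 0.0000
seg 2 [78.8°–133.5°] cycloidal, h=15: θ=89.9° here. β=11.1, B=54.7. 15·(0.2029 − sin(2π·0.2029)/(2π)) = 0.7602 → s = 0.7602
seg 2 [78.8°–133.5°] cycloidal, h=15: full span → s += 15 → s = 15.0000
seg 3 [133.5°–274.3°] uniform, h=-15: θ=187.5° here. β=54, B=140.8. -15·54/140.8 = -5.7528 → s = 9.2472
θ=89.9°: R = R0 + s = 23 + 0.7602 = 23.7602
θ=187.5°: R = R0 + s = 23 + 9.2472 = 32.2472

θ=89.9°: 23.7602
θ=187.5°: 32.2472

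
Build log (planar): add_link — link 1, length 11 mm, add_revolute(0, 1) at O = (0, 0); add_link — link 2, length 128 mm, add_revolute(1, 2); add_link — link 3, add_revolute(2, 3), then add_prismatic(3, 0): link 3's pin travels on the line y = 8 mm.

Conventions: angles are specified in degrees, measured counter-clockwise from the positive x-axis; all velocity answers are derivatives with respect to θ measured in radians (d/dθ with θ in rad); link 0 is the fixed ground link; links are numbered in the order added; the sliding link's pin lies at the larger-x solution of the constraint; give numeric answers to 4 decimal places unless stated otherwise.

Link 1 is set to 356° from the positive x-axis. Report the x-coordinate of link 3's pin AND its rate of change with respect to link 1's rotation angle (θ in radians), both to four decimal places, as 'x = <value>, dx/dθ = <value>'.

geometry: r = 11 mm, L = 128 mm, e = 8 mm
crank pin P = (r cos θ, r sin θ) = (10.973205, -0.767321)
h = r sin θ − e = -0.767321 − 8 = -8.767321
x = r cos θ + √(L² − h²) = 10.973205 + 127.699390 = 138.672594
dx/dθ = −r sin θ − h·r cos θ/√(L² − h²) (θ in radians; h = -8.767321) = 1.520697

x = 138.6726, dx/dθ = 1.5207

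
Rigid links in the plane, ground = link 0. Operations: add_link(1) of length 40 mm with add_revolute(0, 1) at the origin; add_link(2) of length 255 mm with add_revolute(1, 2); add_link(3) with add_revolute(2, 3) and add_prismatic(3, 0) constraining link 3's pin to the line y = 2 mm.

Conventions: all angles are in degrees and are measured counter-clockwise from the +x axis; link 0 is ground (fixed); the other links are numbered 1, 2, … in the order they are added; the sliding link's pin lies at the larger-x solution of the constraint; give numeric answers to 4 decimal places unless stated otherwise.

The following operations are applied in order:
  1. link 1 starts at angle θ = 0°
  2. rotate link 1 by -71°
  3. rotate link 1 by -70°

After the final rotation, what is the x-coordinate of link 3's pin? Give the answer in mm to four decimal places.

geometry: r = 40 mm, L = 255 mm, e = 2 mm; θ starts at 0°
rotate link 1 by -71°: θ ← 0° -71° = -71°
rotate link 1 by -70°: θ ← -71° -70° = -141°
crank pin P = (r cos θ, r sin θ) = (-31.085838, -25.172816)
h = r sin θ − e = -25.172816 − 2 = -27.172816
x = r cos θ + √(L² − h²) = -31.085838 + 253.548098 = 222.462260

222.4623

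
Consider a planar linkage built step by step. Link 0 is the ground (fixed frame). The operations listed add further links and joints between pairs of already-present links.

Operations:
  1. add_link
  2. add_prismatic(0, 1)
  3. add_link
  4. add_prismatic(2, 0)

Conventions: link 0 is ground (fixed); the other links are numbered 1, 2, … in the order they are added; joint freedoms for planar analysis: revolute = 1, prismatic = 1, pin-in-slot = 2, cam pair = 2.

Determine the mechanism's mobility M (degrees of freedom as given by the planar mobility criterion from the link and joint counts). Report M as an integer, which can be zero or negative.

L=1 J1=0 J2=0
add link → L=2 J1=0 J2=0
P@0,1 dof=1 J1 → L=2 J1=1 J2=0
add link → L=3 J1=1 J2=0
P@2,0 dof=1 J1 → L=3 J1=2 J2=0
M=3(L−1)−2J1−J2=3·2−2·2−0=2

M = 2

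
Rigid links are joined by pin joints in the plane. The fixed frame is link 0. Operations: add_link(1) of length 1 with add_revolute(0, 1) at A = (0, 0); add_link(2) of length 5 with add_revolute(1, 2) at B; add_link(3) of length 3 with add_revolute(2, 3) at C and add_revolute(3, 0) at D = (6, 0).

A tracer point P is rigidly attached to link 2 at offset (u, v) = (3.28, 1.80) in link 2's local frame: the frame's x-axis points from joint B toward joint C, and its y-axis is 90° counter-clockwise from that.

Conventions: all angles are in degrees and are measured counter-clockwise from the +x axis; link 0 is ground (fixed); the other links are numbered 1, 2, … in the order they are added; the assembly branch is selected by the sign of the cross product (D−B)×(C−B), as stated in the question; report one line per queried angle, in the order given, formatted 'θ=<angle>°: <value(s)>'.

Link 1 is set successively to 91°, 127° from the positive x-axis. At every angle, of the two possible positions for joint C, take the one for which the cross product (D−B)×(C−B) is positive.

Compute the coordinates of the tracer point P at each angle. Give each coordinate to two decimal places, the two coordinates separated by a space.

A=(0,0), D=(6.00,0)
θ=91°: B = A + 1.00·(cos91°, sin91°) = (-0.0175, 0.9998)
θ=91°: |BD| = 6.1000
θ=91°: circle(B,5.00) ∩ circle(D,3.00): a=4.3615, h=2.4449
θ=91°:   candidates: C₊=(4.6858,2.6968) cross=14.914; C₋=(3.8843,-2.1269) cross=-14.914
θ=91°:   branch + wants cross > 0 → take C=(4.6858,2.6968) (cross=14.914)
θ=91°: ex = (C−B)/|BC| = (0.9406,0.3394); ey = (-0.3394,0.9406)
θ=91°: P = B + 3.28·ex + 1.80·ey = (2.4570,3.8062)
θ=127°: B = A + 1.00·(cos127°, sin127°) = (-0.6018, 0.7986)
θ=127°: |BD| = 6.6499
θ=127°: circle(B,5.00) ∩ circle(D,3.00): a=4.5280, h=2.1207
θ=127°:   candidates: C₊=(4.1481,2.3602) cross=14.102; C₋=(3.6387,-1.8505) cross=-14.102
θ=127°:   branch + wants cross > 0 → take C=(4.1481,2.3602) (cross=14.102)
θ=127°: ex = (C−B)/|BC| = (0.9500,0.3123); ey = (-0.3123,0.9500)
θ=127°: P = B + 3.28·ex + 1.80·ey = (1.9520,3.5330)

θ=91°: 2.46 3.81
θ=127°: 1.95 3.53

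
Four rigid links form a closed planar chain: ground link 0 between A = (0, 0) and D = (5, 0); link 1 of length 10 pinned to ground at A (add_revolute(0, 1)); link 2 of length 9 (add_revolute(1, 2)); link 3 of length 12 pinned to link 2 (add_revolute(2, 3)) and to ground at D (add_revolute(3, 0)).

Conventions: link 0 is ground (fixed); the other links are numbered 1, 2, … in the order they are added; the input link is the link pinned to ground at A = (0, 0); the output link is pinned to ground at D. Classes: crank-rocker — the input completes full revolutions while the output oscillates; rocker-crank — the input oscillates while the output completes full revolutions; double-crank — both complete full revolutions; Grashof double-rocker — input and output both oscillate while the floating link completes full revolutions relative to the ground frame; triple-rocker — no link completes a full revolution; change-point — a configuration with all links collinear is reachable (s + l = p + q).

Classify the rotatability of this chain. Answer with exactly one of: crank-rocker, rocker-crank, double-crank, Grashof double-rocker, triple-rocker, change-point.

lengths: ground=5, input=10, coupler=9, output=12
sorted: s=5 (shortest), l=12 (longest), p+q=19
s + l = 17 vs p + q = 19
s + l < p + q (Grashof) with shortest = ground link → double-crank

double-crank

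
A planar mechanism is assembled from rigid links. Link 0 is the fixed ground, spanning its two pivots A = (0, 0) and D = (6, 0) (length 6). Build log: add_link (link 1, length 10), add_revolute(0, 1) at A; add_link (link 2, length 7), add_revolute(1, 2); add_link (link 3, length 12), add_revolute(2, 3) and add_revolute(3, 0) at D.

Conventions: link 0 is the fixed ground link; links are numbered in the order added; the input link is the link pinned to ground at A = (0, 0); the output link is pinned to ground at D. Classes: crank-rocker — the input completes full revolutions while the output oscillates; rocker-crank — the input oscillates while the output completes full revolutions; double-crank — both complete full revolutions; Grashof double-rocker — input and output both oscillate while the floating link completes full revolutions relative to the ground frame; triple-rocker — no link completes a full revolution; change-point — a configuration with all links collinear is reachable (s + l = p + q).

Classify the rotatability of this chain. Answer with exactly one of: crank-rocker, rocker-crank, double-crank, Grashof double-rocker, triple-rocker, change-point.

lengths: ground=6, input=10, coupler=7, output=12
sorted: s=6 (shortest), l=12 (longest), p+q=17
s + l = 18 vs p + q = 17
s + l > p + q → non-Grashof → no link fully rotates → triple-rocker

triple-rocker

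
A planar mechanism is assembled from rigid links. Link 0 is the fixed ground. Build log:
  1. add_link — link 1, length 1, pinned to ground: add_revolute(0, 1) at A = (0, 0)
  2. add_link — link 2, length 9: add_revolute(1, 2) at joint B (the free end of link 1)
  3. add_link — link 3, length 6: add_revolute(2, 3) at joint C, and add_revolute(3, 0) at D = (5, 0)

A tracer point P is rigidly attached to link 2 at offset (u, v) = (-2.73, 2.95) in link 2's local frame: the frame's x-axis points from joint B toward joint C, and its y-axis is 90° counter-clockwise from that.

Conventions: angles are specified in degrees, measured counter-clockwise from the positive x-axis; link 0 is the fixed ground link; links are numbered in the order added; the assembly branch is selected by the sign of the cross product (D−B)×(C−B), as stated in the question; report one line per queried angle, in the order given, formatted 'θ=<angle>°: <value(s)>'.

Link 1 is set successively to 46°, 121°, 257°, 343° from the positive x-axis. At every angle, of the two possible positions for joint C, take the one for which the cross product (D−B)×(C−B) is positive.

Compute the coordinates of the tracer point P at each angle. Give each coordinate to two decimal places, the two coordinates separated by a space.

A=(0,0), D=(5.00,0)
θ=46°: B = A + 1.00·(cos46°, sin46°) = (0.6947, 0.7193)
θ=46°: |BD| = 4.3650
θ=46°: circle(B,9.00) ∩ circle(D,6.00): a=7.3371, h=5.2122
θ=46°:   candidates: C₊=(8.7904,4.6511) cross=22.751; C₋=(7.0725,-5.6307) cross=-22.751
θ=46°:   branch + wants cross > 0 → take C=(8.7904,4.6511) (cross=22.751)
θ=46°: ex = (C−B)/|BC| = (0.8995,0.4369); ey = (-0.4369,0.8995)
θ=46°: P = B + -2.73·ex + 2.95·ey = (-3.0498,2.1803)
θ=121°: B = A + 1.00·(cos121°, sin121°) = (-0.5150, 0.8572)
θ=121°: |BD| = 5.5813
θ=121°: circle(B,9.00) ∩ circle(D,6.00): a=6.8220, h=5.8703
θ=121°:   candidates: C₊=(7.1276,5.6101) cross=32.764; C₋=(5.3244,-5.9912) cross=-32.764
θ=121°:   branch + wants cross > 0 → take C=(7.1276,5.6101) (cross=32.764)
θ=121°: ex = (C−B)/|BC| = (0.8492,0.5281); ey = (-0.5281,0.8492)
θ=121°: P = B + -2.73·ex + 2.95·ey = (-4.3912,1.9205)
θ=257°: B = A + 1.00·(cos257°, sin257°) = (-0.2250, -0.9744)
θ=257°: |BD| = 5.3150
θ=257°: circle(B,9.00) ∩ circle(D,6.00): a=6.8908, h=5.7894
θ=257°:   candidates: C₊=(5.4877,5.9801) cross=30.771; C₋=(7.6104,-5.4024) cross=-30.771
θ=257°:   branch + wants cross > 0 → take C=(5.4877,5.9801) (cross=30.771)
θ=257°: ex = (C−B)/|BC| = (0.6347,0.7727); ey = (-0.7727,0.6347)
θ=257°: P = B + -2.73·ex + 2.95·ey = (-4.2373,-1.2114)
θ=343°: B = A + 1.00·(cos343°, sin343°) = (0.9563, -0.2924)
θ=343°: |BD| = 4.0543
θ=343°: circle(B,9.00) ∩ circle(D,6.00): a=7.5769, h=4.8571
θ=343°:   candidates: C₊=(8.1632,5.0985) cross=19.692; C₋=(8.8637,-4.5904) cross=-19.692
θ=343°:   branch + wants cross > 0 → take C=(8.1632,5.0985) (cross=19.692)
θ=343°: ex = (C−B)/|BC| = (0.8008,0.5990); ey = (-0.5990,0.8008)
θ=343°: P = B + -2.73·ex + 2.95·ey = (-2.9968,0.4347)

θ=46°: -3.05 2.18
θ=121°: -4.39 1.92
θ=257°: -4.24 -1.21
θ=343°: -3.00 0.43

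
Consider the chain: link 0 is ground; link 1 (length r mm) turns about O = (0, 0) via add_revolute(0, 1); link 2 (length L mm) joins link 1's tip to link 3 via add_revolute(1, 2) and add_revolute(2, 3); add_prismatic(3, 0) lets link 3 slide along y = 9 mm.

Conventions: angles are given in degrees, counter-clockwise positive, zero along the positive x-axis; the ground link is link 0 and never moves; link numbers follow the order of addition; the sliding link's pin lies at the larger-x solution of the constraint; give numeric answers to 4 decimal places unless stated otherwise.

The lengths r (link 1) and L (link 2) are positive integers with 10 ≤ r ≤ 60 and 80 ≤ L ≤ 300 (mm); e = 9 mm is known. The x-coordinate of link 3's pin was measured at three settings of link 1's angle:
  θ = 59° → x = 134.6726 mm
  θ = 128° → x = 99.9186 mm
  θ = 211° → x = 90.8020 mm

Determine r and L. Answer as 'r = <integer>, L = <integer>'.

constraint per measurement: (x − r cos θ)² + (r sin θ − e)² = L²
subtracting the θ₁ and θ₂ equations cancels the r² and L² terms:
r = (x₁² − x₂²) / (2[(x₁cos θ₁ + e sin θ₁) − (x₂cos θ₂ + e sin θ₂)]) = 30.9999 → r = 31
L² = (x₁ − r cos θ₁)² + (r sin θ₁ − e)² = 14399.9958 → L = 120.0000 → L = 120
check at θ₃=211°: x = 90.8020 (printed 90.8020) ✓

r = 31, L = 120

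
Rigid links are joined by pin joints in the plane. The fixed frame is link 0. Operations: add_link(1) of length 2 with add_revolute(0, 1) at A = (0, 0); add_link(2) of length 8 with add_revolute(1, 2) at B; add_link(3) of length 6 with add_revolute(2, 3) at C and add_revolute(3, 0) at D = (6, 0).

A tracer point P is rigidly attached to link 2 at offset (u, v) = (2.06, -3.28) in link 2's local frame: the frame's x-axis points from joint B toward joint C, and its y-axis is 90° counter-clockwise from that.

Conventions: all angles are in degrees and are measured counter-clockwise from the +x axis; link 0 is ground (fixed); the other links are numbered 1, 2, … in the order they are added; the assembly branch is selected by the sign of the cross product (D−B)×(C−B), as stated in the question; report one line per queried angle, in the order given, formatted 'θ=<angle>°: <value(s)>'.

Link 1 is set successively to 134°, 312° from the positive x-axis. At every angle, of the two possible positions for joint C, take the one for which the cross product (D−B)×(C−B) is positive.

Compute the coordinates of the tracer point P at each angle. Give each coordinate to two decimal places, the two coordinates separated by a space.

A=(0,0), D=(6.00,0)
θ=134°: B = A + 2.00·(cos134°, sin134°) = (-1.3893, 1.4387)
θ=134°: |BD| = 7.5281
θ=134°: circle(B,8.00) ∩ circle(D,6.00): a=5.6237, h=5.6898
θ=134°:   candidates: C₊=(5.2181,5.9488) cross=42.833; C₋=(3.0434,-5.2210) cross=-42.833
θ=134°:   branch + wants cross > 0 → take C=(5.2181,5.9488) (cross=42.833)
θ=134°: ex = (C−B)/|BC| = (0.8259,0.5638); ey = (-0.5638,0.8259)
θ=134°: P = B + 2.06·ex + -3.28·ey = (2.1613,-0.1090)
θ=312°: B = A + 2.00·(cos312°, sin312°) = (1.3383, -1.4863)
θ=312°: |BD| = 4.8929
θ=312°: circle(B,8.00) ∩ circle(D,6.00): a=5.3077, h=5.9856
θ=312°:   candidates: C₊=(4.5770,5.8288) cross=29.287; C₋=(8.2134,-5.5768) cross=-29.287
θ=312°:   branch + wants cross > 0 → take C=(4.5770,5.8288) (cross=29.287)
θ=312°: ex = (C−B)/|BC| = (0.4048,0.9144); ey = (-0.9144,0.4048)
θ=312°: P = B + 2.06·ex + -3.28·ey = (5.1714,-0.9305)

θ=134°: 2.16 -0.11
θ=312°: 5.17 -0.93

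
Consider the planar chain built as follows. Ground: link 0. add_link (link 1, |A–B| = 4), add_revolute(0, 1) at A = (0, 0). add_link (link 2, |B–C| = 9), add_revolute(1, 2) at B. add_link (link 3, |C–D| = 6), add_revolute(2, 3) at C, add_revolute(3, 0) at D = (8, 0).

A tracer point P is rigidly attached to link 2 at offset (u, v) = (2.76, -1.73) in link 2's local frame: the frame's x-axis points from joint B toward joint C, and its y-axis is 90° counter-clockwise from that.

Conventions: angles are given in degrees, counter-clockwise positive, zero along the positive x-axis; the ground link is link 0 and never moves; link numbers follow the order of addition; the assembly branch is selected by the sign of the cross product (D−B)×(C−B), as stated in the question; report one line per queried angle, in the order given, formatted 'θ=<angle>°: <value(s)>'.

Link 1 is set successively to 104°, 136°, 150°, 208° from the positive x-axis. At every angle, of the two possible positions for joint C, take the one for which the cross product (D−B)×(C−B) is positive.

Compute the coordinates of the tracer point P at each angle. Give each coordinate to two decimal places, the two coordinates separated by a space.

A=(0,0), D=(8.00,0)
θ=104°: B = A + 4.00·(cos104°, sin104°) = (-0.9677, 3.8812)
θ=104°: |BD| = 9.7715
θ=104°: circle(B,9.00) ∩ circle(D,6.00): a=7.1884, h=5.4155
θ=104°:   candidates: C₊=(7.7803,5.9960) cross=52.917; C₋=(3.4784,-3.9439) cross=-52.917
θ=104°:   branch + wants cross > 0 → take C=(7.7803,5.9960) (cross=52.917)
θ=104°: ex = (C−B)/|BC| = (0.9720,0.2350); ey = (-0.2350,0.9720)
θ=104°: P = B + 2.76·ex + -1.73·ey = (2.1215,2.8482)
θ=136°: B = A + 4.00·(cos136°, sin136°) = (-2.8774, 2.7786)
θ=136°: |BD| = 11.2267
θ=136°: circle(B,9.00) ∩ circle(D,6.00): a=7.6175, h=4.7931
θ=136°:   candidates: C₊=(5.6894,5.5373) cross=53.811; C₋=(3.3168,-3.7507) cross=-53.811
θ=136°:   branch + wants cross > 0 → take C=(5.6894,5.5373) (cross=53.811)
θ=136°: ex = (C−B)/|BC| = (0.9519,0.3065); ey = (-0.3065,0.9519)
θ=136°: P = B + 2.76·ex + -1.73·ey = (0.2801,1.9779)
θ=150°: B = A + 4.00·(cos150°, sin150°) = (-3.4641, 2.0000)
θ=150°: |BD| = 11.6373
θ=150°: circle(B,9.00) ∩ circle(D,6.00): a=7.7521, h=4.5722
θ=150°:   candidates: C₊=(4.9584,5.1719) cross=53.208; C₋=(3.3868,-3.8365) cross=-53.208
θ=150°:   branch + wants cross > 0 → take C=(4.9584,5.1719) (cross=53.208)
θ=150°: ex = (C−B)/|BC| = (0.9358,0.3524); ey = (-0.3524,0.9358)
θ=150°: P = B + 2.76·ex + -1.73·ey = (-0.2715,1.3537)
θ=208°: B = A + 4.00·(cos208°, sin208°) = (-3.5318, -1.8779)
θ=208°: |BD| = 11.6837
θ=208°: circle(B,9.00) ∩ circle(D,6.00): a=7.7676, h=4.5458
θ=208°:   candidates: C₊=(3.4042,3.8573) cross=53.112; C₋=(4.8655,-5.1161) cross=-53.112
θ=208°:   branch + wants cross > 0 → take C=(3.4042,3.8573) (cross=53.112)
θ=208°: ex = (C−B)/|BC| = (0.7707,0.6372); ey = (-0.6372,0.7707)
θ=208°: P = B + 2.76·ex + -1.73·ey = (-0.3023,-1.4524)

θ=104°: 2.12 2.85
θ=136°: 0.28 1.98
θ=150°: -0.27 1.35
θ=208°: -0.30 -1.45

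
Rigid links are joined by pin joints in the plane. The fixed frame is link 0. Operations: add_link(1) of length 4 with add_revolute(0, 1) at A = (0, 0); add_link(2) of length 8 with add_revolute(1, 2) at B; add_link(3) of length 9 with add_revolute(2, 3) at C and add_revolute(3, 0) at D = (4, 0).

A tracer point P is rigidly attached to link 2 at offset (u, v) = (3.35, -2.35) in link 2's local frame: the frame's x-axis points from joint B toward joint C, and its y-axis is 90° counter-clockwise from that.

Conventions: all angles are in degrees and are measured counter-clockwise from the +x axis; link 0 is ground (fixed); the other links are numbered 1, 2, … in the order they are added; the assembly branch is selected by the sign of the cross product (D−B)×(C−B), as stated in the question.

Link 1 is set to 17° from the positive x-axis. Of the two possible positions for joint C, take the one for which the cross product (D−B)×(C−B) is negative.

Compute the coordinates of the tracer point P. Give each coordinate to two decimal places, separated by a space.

A=(0,0), D=(4.00,0)
B = A + 4.00·(cos17°, sin17°) = (3.8252, 1.1695)
|BD| = 1.1825
circle(B,8.00) ∩ circle(D,9.00): a=-6.5971, h=4.5253
  candidates: C₊=(7.3257,8.3630) cross=5.351; C₋=(-1.6255,7.0252) cross=-5.351
  branch - wants cross < 0 → take C=(-1.6255,7.0252) (cross=-5.351)
ex = (C−B)/|BC| = (-0.6813,0.7320); ey = (-0.7320,-0.6813)
P = B + 3.35·ex + -2.35·ey = (3.2628,5.2227)

3.26 5.22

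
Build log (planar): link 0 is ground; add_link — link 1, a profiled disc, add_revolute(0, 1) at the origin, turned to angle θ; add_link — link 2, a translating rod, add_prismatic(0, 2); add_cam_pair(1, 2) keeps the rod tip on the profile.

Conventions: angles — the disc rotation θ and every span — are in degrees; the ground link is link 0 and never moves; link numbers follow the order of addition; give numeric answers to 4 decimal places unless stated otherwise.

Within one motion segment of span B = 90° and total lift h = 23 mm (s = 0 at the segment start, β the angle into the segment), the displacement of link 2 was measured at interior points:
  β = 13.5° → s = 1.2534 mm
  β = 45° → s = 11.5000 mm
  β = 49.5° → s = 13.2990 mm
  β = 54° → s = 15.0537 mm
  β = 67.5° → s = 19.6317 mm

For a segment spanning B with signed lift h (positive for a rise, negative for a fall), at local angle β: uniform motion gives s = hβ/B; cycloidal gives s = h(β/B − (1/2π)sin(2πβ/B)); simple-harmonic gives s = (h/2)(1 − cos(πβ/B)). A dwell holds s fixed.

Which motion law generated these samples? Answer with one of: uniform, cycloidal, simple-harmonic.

candidates at β/B = r: uniform s = h·r (linear in β); cycloidal s = h·(r − sin(2πr)/(2π)); simple-harmonic s = (h/2)(1 − cos(πr))
β=13.5°: printed 1.2534 | uniform 3.4500, cycloidal 0.4885, simple-harmonic 1.2534
β=45°: printed 11.5000 | uniform 11.5000, cycloidal 11.5000, simple-harmonic 11.5000
β=49.5°: printed 13.2990 | uniform 12.6500, cycloidal 13.7812, simple-harmonic 13.2990
β=54°: printed 15.0537 | uniform 13.8000, cycloidal 15.9516, simple-harmonic 15.0537
β=67.5°: printed 19.6317 | uniform 17.2500, cycloidal 20.9106, simple-harmonic 19.6317
only one law matches every sample → simple-harmonic

simple-harmonic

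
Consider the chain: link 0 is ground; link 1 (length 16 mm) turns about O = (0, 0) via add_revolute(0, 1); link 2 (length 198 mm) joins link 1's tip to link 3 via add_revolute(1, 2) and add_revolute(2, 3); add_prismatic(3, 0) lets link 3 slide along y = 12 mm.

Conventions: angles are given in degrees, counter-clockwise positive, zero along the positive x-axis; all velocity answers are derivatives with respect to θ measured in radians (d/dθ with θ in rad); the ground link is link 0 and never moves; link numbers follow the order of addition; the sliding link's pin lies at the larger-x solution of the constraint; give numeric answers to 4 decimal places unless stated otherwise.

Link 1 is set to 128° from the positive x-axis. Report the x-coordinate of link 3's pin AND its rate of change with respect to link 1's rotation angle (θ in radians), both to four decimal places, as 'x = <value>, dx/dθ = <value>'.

geometry: r = 16 mm, L = 198 mm, e = 12 mm
crank pin P = (r cos θ, r sin θ) = (-9.850584, 12.608172)
h = r sin θ − e = 12.608172 − 12 = 0.608172
x = r cos θ + √(L² − h²) = -9.850584 + 197.999066 = 188.148482
dx/dθ = −r sin θ − h·r cos θ/√(L² − h²) (θ in radians; h = 0.608172) = -12.577915

x = 188.1485, dx/dθ = -12.5779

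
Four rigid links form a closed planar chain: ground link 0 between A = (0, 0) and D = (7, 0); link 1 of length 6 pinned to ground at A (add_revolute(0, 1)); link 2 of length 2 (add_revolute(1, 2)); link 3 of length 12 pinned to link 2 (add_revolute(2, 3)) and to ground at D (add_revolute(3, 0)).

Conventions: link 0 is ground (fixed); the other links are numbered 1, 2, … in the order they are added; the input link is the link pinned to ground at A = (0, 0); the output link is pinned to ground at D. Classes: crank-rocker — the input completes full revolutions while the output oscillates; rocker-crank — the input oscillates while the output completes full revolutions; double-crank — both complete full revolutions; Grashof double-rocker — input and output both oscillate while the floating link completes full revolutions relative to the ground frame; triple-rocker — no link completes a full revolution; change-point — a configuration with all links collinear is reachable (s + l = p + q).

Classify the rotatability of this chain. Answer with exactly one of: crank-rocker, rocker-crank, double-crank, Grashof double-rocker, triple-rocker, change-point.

lengths: ground=7, input=6, coupler=2, output=12
sorted: s=2 (shortest), l=12 (longest), p+q=13
s + l = 14 vs p + q = 13
s + l > p + q → non-Grashof → no link fully rotates → triple-rocker

triple-rocker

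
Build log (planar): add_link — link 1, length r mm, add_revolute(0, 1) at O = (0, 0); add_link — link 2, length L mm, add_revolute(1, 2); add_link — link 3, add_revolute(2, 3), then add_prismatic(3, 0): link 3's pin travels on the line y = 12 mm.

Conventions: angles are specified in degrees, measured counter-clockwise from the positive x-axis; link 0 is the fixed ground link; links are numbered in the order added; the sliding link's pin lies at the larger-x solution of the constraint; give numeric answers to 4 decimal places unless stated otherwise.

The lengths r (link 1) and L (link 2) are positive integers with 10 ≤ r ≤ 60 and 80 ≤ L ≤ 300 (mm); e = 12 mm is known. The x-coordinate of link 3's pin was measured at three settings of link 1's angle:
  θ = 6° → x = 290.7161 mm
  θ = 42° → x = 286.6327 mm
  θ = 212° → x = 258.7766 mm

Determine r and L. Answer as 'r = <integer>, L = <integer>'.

constraint per measurement: (x − r cos θ)² + (r sin θ − e)² = L²
subtracting the θ₁ and θ₂ equations cancels the r² and L² terms:
r = (x₁² − x₂²) / (2[(x₁cos θ₁ + e sin θ₁) − (x₂cos θ₂ + e sin θ₂)]) = 17.0002 → r = 17
L² = (x₁ − r cos θ₁)² + (r sin θ₁ − e)² = 75076.0033 → L = 274.0000 → L = 274
check at θ₃=212°: x = 258.7766 (printed 258.7766) ✓

r = 17, L = 274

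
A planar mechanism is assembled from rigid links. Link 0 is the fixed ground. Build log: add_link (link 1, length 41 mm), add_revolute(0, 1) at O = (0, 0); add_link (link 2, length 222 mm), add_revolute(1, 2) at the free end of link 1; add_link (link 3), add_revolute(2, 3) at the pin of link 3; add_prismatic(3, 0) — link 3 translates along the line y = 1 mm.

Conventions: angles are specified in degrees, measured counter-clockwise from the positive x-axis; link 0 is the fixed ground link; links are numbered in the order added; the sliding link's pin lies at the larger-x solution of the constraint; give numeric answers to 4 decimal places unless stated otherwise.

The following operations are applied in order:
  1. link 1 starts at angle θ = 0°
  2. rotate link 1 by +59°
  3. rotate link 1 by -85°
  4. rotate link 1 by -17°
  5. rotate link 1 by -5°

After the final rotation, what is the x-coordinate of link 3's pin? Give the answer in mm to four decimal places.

geometry: r = 41 mm, L = 222 mm, e = 1 mm; θ starts at 0°
rotate link 1 by +59°: θ ← 0° +59° = 59°
rotate link 1 by -85°: θ ← 59° -85° = -26°
rotate link 1 by -17°: θ ← -26° -17° = -43°
rotate link 1 by -5°: θ ← -43° -5° = -48°
crank pin P = (r cos θ, r sin θ) = (27.434355, -30.468938)
h = r sin θ − e = -30.468938 − 1 = -31.468938
x = r cos θ + √(L² − h²) = 27.434355 + 219.758290 = 247.192645

247.1926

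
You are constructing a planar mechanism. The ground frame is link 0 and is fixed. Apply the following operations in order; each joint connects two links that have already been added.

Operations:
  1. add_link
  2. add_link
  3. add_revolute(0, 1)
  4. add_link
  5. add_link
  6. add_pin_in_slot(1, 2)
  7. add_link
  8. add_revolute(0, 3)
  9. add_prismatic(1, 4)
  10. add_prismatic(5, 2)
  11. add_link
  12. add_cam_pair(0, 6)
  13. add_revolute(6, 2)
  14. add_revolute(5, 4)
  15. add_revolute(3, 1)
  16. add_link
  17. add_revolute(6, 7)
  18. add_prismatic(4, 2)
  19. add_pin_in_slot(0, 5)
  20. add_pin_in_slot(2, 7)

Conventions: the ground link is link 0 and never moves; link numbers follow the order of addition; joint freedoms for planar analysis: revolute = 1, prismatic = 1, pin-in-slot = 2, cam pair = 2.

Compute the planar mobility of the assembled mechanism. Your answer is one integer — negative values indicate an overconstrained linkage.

ground; <1,0,0>
#1 <2,0,0>
#2 <3,0,0>
R:0↔1 J1 <3,1,0>
#3 <4,1,0>
#4 <5,1,0>
PS:1↔2 J2 <5,1,1>
#5 <6,1,1>
R:0↔3 J1 <6,2,1>
P:1↔4 J1 <6,3,1>
P:5↔2 J1 <6,4,1>
#6 <7,4,1>
C:0↔6 J2 <7,4,2>
R:6↔2 J1 <7,5,2>
R:5↔4 J1 <7,6,2>
R:3↔1 J1 <7,7,2>
#7 <8,7,2>
R:6↔7 J1 <8,8,2>
P:4↔2 J1 <8,9,2>
PS:0↔5 J2 <8,9,3>
PS:2↔7 J2 <8,9,4>
3×7 − 2×9 − 1×4 = -1

M = -1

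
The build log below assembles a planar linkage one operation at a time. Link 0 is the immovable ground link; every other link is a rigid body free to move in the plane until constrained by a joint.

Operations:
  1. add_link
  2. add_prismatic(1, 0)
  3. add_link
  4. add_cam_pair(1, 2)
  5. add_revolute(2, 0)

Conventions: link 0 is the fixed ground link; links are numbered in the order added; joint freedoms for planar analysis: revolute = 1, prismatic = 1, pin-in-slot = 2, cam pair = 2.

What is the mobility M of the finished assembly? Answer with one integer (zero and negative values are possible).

ground; <1,0,0>
#1 <2,0,0>
P:1↔0 J1 <2,1,0>
#2 <3,1,0>
C:1↔2 J2 <3,1,1>
R:2↔0 J1 <3,2,1>
3×2 − 2×2 − 1×1 = 1

M = 1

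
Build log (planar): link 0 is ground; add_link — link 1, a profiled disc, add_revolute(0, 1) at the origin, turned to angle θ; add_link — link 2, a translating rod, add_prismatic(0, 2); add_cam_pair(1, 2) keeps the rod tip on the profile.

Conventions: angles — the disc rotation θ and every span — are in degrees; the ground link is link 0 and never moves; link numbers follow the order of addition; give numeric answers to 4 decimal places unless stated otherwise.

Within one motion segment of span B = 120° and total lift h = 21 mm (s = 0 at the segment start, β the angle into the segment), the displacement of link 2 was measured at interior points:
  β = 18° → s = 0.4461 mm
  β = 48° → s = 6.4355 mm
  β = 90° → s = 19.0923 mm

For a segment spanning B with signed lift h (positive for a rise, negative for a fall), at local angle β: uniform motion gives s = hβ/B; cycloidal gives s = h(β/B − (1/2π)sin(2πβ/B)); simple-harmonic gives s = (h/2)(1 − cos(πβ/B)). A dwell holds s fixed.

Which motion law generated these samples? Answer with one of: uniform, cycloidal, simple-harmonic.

candidates at β/B = r: uniform s = h·r (linear in β); cycloidal s = h·(r − sin(2πr)/(2π)); simple-harmonic s = (h/2)(1 − cos(πr))
β=18°: printed 0.4461 | uniform 3.1500, cycloidal 0.4461, simple-harmonic 1.1444
β=48°: printed 6.4355 | uniform 8.4000, cycloidal 6.4355, simple-harmonic 7.2553
β=90°: printed 19.0923 | uniform 15.7500, cycloidal 19.0923, simple-harmonic 17.9246
only one law matches every sample → cycloidal

cycloidal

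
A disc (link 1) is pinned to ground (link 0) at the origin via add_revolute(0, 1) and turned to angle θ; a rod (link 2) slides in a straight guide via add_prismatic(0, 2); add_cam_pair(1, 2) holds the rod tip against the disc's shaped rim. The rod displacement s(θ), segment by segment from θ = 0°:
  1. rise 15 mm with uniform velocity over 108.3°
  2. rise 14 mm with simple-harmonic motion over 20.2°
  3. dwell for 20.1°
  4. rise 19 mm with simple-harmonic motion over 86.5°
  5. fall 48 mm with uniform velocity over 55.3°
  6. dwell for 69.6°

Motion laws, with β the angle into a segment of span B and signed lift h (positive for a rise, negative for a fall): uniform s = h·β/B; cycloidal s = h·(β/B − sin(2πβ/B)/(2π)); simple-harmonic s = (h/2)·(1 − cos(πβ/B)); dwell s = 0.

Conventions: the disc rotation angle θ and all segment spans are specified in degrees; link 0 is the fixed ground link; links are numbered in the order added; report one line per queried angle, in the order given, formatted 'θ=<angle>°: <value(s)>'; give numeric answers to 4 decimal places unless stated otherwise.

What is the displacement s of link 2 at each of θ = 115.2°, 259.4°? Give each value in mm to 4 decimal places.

segment 1 (0° to 108.3°, uniform, h = 15) is passed completely: s = 0.0000 + (15) = 15.0000
θ = 115.2° falls in segment 2 (108.3° to 128.5°, simple-harmonic, h = 14): β = 115.2 − 108.3 = 6.9°, B = 20.2°; Δs = 14/2·(1 − cos(π·0.3416)) = 3.6583; s = 15.0000 + 3.6583 = 18.6583
segment 2 (108.3° to 128.5°, simple-harmonic, h = 14) is passed completely: s = 15.0000 + (14) = 29.0000
segment 3 (128.5° to 148.6°, dwell): s unchanged at 29.0000
segment 4 (148.6° to 235.1°, simple-harmonic, h = 19) is passed completely: s = 29.0000 + (19) = 48.0000
θ = 259.4° falls in segment 5 (235.1° to 290.4°, uniform, h = -48): β = 259.4 − 235.1 = 24.3°, B = 55.3°; Δs = -48·24.3/55.3 = -21.0922; s = 48.0000 − 21.0922 = 26.9078

θ=115.2°: 18.6583
θ=259.4°: 26.9078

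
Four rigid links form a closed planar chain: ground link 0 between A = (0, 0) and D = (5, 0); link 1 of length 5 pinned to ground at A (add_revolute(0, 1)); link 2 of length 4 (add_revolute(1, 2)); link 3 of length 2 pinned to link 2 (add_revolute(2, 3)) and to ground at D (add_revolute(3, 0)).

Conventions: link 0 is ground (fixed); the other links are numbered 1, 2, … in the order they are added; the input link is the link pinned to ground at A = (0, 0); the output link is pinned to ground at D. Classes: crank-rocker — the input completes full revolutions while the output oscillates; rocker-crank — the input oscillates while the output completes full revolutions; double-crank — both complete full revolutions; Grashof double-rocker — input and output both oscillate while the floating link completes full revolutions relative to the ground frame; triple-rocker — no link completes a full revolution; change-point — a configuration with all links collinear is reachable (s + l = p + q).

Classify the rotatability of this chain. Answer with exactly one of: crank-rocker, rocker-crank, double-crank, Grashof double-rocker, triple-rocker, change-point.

lengths: ground=5, input=5, coupler=4, output=2
sorted: s=2 (shortest), l=5 (longest), p+q=9
s + l = 7 vs p + q = 9
s + l < p + q (Grashof) with shortest = output link → rocker-crank

rocker-crank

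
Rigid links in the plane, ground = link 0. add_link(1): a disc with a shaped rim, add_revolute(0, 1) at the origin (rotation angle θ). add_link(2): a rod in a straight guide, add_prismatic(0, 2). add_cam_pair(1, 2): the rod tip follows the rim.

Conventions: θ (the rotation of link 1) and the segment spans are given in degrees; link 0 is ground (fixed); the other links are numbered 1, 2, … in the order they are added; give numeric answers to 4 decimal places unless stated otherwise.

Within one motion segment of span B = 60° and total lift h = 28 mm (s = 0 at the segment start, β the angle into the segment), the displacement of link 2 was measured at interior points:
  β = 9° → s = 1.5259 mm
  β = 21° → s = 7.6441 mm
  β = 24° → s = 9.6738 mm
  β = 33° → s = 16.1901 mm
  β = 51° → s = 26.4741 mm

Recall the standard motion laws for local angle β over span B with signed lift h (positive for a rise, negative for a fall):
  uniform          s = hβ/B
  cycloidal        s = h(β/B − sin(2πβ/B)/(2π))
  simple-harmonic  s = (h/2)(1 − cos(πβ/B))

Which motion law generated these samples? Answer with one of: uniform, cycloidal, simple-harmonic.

candidates at β/B = r: uniform s = h·r (linear in β); cycloidal s = h·(r − sin(2πr)/(2π)); simple-harmonic s = (h/2)(1 − cos(πr))
β=9°: printed 1.5259 | uniform 4.2000, cycloidal 0.5947, simple-harmonic 1.5259
β=21°: printed 7.6441 | uniform 9.8000, cycloidal 6.1947, simple-harmonic 7.6441
β=24°: printed 9.6738 | uniform 11.2000, cycloidal 8.5806, simple-harmonic 9.6738
β=33°: printed 16.1901 | uniform 15.4000, cycloidal 16.7771, simple-harmonic 16.1901
β=51°: printed 26.4741 | uniform 23.8000, cycloidal 27.4053, simple-harmonic 26.4741
only one law matches every sample → simple-harmonic

simple-harmonic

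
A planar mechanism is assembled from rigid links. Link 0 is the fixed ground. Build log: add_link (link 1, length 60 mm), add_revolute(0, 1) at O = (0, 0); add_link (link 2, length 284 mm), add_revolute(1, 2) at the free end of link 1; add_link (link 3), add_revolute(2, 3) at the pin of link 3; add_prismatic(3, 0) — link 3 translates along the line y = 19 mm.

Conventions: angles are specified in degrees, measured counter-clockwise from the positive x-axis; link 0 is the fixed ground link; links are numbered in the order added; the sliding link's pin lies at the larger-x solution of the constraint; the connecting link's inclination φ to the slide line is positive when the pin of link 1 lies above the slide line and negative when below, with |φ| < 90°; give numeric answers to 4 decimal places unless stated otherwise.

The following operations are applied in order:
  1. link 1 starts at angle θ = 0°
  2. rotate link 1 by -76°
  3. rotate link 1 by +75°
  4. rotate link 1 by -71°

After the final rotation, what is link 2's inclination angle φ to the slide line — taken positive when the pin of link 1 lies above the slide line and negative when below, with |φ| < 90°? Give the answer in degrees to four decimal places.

geometry: r = 60 mm, L = 284 mm, e = 19 mm; θ starts at 0°
rotate link 1 by -76°: θ ← 0° -76° = -76°
rotate link 1 by +75°: θ ← -76° +75° = -1°
rotate link 1 by -71°: θ ← -1° -71° = -72°
h = r sin θ − e = -57.063391 − 19 = -76.063391
sin φ = h / L = -76.063391 / 284 = -0.26782884
φ = arcsin(-0.26782884) = -15.535111°

-15.5351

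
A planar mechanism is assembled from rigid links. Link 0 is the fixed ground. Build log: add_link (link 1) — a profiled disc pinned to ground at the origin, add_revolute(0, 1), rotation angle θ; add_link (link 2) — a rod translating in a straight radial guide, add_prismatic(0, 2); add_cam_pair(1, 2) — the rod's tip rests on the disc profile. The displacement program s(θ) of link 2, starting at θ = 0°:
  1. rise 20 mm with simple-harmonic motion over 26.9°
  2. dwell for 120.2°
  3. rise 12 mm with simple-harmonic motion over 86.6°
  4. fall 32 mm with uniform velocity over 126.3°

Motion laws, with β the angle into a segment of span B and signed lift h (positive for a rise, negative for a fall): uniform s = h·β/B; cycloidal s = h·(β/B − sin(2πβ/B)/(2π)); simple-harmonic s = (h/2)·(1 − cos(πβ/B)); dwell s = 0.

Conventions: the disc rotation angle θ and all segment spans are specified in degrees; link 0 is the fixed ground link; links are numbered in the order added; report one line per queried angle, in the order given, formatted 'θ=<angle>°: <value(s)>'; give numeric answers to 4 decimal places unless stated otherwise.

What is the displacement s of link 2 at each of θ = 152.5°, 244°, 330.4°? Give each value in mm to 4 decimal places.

seg 1 [0°–26.9°] simple-harmonic, h=20: full span → s += 20 → s = 20.0000
seg 2 [26.9°–147.1°] dwell: s stays 20.0000
seg 3 [147.1°–233.7°] simple-harmonic, h=12: θ=152.5° here. β=5.4, B=86.6. 12/2·(1 − cos(π·0.0624)) = 0.1148 → s = 20.1148
seg 3 [147.1°–233.7°] simple-harmonic, h=12: full span → s += 12 → s = 32.0000
seg 4 [233.7°–360°] uniform, h=-32: θ=244° here. β=10.3, B=126.3. -32·10.3/126.3 = -2.6097 → s = 29.3903
seg 4 [233.7°–360°] uniform, h=-32: θ=330.4° here. β=96.7, B=126.3. -32·96.7/126.3 = -24.5004 → s = 7.4996

θ=152.5°: 20.1148
θ=244°: 29.3903
θ=330.4°: 7.4996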